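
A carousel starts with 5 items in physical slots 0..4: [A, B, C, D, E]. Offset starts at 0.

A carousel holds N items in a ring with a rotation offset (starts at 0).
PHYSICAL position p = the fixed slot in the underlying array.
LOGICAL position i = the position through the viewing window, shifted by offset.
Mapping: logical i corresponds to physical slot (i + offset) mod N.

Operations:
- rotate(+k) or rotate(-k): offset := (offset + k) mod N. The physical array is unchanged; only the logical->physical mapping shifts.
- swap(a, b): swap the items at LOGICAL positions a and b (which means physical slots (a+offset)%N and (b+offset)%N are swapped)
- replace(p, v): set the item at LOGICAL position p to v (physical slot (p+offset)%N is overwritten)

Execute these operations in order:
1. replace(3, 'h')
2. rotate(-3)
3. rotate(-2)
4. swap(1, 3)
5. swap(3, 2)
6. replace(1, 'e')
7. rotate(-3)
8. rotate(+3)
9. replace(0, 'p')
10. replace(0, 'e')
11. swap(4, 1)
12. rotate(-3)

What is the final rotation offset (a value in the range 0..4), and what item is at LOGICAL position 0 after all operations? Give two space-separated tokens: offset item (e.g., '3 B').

Answer: 2 B

Derivation:
After op 1 (replace(3, 'h')): offset=0, physical=[A,B,C,h,E], logical=[A,B,C,h,E]
After op 2 (rotate(-3)): offset=2, physical=[A,B,C,h,E], logical=[C,h,E,A,B]
After op 3 (rotate(-2)): offset=0, physical=[A,B,C,h,E], logical=[A,B,C,h,E]
After op 4 (swap(1, 3)): offset=0, physical=[A,h,C,B,E], logical=[A,h,C,B,E]
After op 5 (swap(3, 2)): offset=0, physical=[A,h,B,C,E], logical=[A,h,B,C,E]
After op 6 (replace(1, 'e')): offset=0, physical=[A,e,B,C,E], logical=[A,e,B,C,E]
After op 7 (rotate(-3)): offset=2, physical=[A,e,B,C,E], logical=[B,C,E,A,e]
After op 8 (rotate(+3)): offset=0, physical=[A,e,B,C,E], logical=[A,e,B,C,E]
After op 9 (replace(0, 'p')): offset=0, physical=[p,e,B,C,E], logical=[p,e,B,C,E]
After op 10 (replace(0, 'e')): offset=0, physical=[e,e,B,C,E], logical=[e,e,B,C,E]
After op 11 (swap(4, 1)): offset=0, physical=[e,E,B,C,e], logical=[e,E,B,C,e]
After op 12 (rotate(-3)): offset=2, physical=[e,E,B,C,e], logical=[B,C,e,e,E]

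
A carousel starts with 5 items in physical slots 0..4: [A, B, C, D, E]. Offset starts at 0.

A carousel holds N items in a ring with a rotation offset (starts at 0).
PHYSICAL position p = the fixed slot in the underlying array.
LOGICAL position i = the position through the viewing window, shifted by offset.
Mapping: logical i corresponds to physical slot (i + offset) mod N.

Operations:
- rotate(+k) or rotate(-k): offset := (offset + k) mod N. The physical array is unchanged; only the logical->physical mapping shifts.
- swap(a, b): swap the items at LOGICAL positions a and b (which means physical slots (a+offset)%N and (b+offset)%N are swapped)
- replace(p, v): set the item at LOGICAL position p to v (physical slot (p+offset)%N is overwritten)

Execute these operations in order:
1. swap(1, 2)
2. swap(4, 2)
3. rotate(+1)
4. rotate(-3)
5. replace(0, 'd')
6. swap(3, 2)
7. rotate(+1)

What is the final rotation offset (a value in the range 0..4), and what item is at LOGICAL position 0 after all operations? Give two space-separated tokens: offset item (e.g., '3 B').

After op 1 (swap(1, 2)): offset=0, physical=[A,C,B,D,E], logical=[A,C,B,D,E]
After op 2 (swap(4, 2)): offset=0, physical=[A,C,E,D,B], logical=[A,C,E,D,B]
After op 3 (rotate(+1)): offset=1, physical=[A,C,E,D,B], logical=[C,E,D,B,A]
After op 4 (rotate(-3)): offset=3, physical=[A,C,E,D,B], logical=[D,B,A,C,E]
After op 5 (replace(0, 'd')): offset=3, physical=[A,C,E,d,B], logical=[d,B,A,C,E]
After op 6 (swap(3, 2)): offset=3, physical=[C,A,E,d,B], logical=[d,B,C,A,E]
After op 7 (rotate(+1)): offset=4, physical=[C,A,E,d,B], logical=[B,C,A,E,d]

Answer: 4 B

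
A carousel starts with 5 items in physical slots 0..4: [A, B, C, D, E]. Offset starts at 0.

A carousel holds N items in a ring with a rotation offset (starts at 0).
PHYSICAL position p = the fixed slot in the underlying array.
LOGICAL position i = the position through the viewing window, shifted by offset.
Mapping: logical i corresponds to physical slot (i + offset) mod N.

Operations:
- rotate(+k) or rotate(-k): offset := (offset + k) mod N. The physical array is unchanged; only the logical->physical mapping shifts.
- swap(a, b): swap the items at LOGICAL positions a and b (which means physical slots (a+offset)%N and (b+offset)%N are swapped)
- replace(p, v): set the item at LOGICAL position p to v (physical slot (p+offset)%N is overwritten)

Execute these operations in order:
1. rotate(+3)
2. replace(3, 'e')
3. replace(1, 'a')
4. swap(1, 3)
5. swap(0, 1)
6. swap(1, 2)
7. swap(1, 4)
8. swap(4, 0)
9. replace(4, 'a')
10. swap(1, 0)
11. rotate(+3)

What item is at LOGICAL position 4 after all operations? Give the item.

Answer: D

Derivation:
After op 1 (rotate(+3)): offset=3, physical=[A,B,C,D,E], logical=[D,E,A,B,C]
After op 2 (replace(3, 'e')): offset=3, physical=[A,e,C,D,E], logical=[D,E,A,e,C]
After op 3 (replace(1, 'a')): offset=3, physical=[A,e,C,D,a], logical=[D,a,A,e,C]
After op 4 (swap(1, 3)): offset=3, physical=[A,a,C,D,e], logical=[D,e,A,a,C]
After op 5 (swap(0, 1)): offset=3, physical=[A,a,C,e,D], logical=[e,D,A,a,C]
After op 6 (swap(1, 2)): offset=3, physical=[D,a,C,e,A], logical=[e,A,D,a,C]
After op 7 (swap(1, 4)): offset=3, physical=[D,a,A,e,C], logical=[e,C,D,a,A]
After op 8 (swap(4, 0)): offset=3, physical=[D,a,e,A,C], logical=[A,C,D,a,e]
After op 9 (replace(4, 'a')): offset=3, physical=[D,a,a,A,C], logical=[A,C,D,a,a]
After op 10 (swap(1, 0)): offset=3, physical=[D,a,a,C,A], logical=[C,A,D,a,a]
After op 11 (rotate(+3)): offset=1, physical=[D,a,a,C,A], logical=[a,a,C,A,D]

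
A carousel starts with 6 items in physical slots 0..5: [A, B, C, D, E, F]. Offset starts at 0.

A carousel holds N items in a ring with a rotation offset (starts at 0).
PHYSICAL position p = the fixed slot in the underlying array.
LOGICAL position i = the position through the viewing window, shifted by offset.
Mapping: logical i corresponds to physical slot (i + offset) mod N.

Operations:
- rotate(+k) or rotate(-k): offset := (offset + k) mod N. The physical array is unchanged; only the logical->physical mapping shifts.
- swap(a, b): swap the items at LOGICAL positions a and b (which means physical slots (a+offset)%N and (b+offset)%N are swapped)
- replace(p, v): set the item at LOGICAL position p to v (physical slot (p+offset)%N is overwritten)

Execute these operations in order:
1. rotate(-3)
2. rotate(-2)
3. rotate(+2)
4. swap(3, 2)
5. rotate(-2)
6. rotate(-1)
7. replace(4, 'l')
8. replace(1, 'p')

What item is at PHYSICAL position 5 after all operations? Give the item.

Answer: A

Derivation:
After op 1 (rotate(-3)): offset=3, physical=[A,B,C,D,E,F], logical=[D,E,F,A,B,C]
After op 2 (rotate(-2)): offset=1, physical=[A,B,C,D,E,F], logical=[B,C,D,E,F,A]
After op 3 (rotate(+2)): offset=3, physical=[A,B,C,D,E,F], logical=[D,E,F,A,B,C]
After op 4 (swap(3, 2)): offset=3, physical=[F,B,C,D,E,A], logical=[D,E,A,F,B,C]
After op 5 (rotate(-2)): offset=1, physical=[F,B,C,D,E,A], logical=[B,C,D,E,A,F]
After op 6 (rotate(-1)): offset=0, physical=[F,B,C,D,E,A], logical=[F,B,C,D,E,A]
After op 7 (replace(4, 'l')): offset=0, physical=[F,B,C,D,l,A], logical=[F,B,C,D,l,A]
After op 8 (replace(1, 'p')): offset=0, physical=[F,p,C,D,l,A], logical=[F,p,C,D,l,A]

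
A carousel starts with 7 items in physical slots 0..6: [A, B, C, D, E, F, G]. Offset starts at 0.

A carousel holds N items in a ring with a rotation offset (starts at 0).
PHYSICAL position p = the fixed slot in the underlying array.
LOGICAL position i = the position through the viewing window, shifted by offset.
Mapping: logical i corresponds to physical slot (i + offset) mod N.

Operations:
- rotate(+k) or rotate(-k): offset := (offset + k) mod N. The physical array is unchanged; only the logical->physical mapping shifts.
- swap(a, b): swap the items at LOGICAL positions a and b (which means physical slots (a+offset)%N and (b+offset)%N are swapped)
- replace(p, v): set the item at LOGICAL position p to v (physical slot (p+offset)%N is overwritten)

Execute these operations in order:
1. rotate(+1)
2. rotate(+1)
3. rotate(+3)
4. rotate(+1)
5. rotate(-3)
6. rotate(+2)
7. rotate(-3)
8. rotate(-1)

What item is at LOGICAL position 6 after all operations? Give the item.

After op 1 (rotate(+1)): offset=1, physical=[A,B,C,D,E,F,G], logical=[B,C,D,E,F,G,A]
After op 2 (rotate(+1)): offset=2, physical=[A,B,C,D,E,F,G], logical=[C,D,E,F,G,A,B]
After op 3 (rotate(+3)): offset=5, physical=[A,B,C,D,E,F,G], logical=[F,G,A,B,C,D,E]
After op 4 (rotate(+1)): offset=6, physical=[A,B,C,D,E,F,G], logical=[G,A,B,C,D,E,F]
After op 5 (rotate(-3)): offset=3, physical=[A,B,C,D,E,F,G], logical=[D,E,F,G,A,B,C]
After op 6 (rotate(+2)): offset=5, physical=[A,B,C,D,E,F,G], logical=[F,G,A,B,C,D,E]
After op 7 (rotate(-3)): offset=2, physical=[A,B,C,D,E,F,G], logical=[C,D,E,F,G,A,B]
After op 8 (rotate(-1)): offset=1, physical=[A,B,C,D,E,F,G], logical=[B,C,D,E,F,G,A]

Answer: A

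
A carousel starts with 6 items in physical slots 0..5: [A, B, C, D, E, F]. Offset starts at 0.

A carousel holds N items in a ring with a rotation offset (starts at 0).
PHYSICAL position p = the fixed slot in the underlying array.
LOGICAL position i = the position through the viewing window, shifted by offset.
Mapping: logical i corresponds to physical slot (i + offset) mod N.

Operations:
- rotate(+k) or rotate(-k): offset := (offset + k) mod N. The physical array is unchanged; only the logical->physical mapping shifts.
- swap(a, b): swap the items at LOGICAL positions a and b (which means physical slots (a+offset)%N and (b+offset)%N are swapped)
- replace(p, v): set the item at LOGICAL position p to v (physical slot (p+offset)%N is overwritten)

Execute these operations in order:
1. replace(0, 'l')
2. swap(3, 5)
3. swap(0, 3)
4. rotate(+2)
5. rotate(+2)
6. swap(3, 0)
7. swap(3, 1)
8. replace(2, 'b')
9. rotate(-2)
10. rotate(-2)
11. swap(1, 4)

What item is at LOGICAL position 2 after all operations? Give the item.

After op 1 (replace(0, 'l')): offset=0, physical=[l,B,C,D,E,F], logical=[l,B,C,D,E,F]
After op 2 (swap(3, 5)): offset=0, physical=[l,B,C,F,E,D], logical=[l,B,C,F,E,D]
After op 3 (swap(0, 3)): offset=0, physical=[F,B,C,l,E,D], logical=[F,B,C,l,E,D]
After op 4 (rotate(+2)): offset=2, physical=[F,B,C,l,E,D], logical=[C,l,E,D,F,B]
After op 5 (rotate(+2)): offset=4, physical=[F,B,C,l,E,D], logical=[E,D,F,B,C,l]
After op 6 (swap(3, 0)): offset=4, physical=[F,E,C,l,B,D], logical=[B,D,F,E,C,l]
After op 7 (swap(3, 1)): offset=4, physical=[F,D,C,l,B,E], logical=[B,E,F,D,C,l]
After op 8 (replace(2, 'b')): offset=4, physical=[b,D,C,l,B,E], logical=[B,E,b,D,C,l]
After op 9 (rotate(-2)): offset=2, physical=[b,D,C,l,B,E], logical=[C,l,B,E,b,D]
After op 10 (rotate(-2)): offset=0, physical=[b,D,C,l,B,E], logical=[b,D,C,l,B,E]
After op 11 (swap(1, 4)): offset=0, physical=[b,B,C,l,D,E], logical=[b,B,C,l,D,E]

Answer: C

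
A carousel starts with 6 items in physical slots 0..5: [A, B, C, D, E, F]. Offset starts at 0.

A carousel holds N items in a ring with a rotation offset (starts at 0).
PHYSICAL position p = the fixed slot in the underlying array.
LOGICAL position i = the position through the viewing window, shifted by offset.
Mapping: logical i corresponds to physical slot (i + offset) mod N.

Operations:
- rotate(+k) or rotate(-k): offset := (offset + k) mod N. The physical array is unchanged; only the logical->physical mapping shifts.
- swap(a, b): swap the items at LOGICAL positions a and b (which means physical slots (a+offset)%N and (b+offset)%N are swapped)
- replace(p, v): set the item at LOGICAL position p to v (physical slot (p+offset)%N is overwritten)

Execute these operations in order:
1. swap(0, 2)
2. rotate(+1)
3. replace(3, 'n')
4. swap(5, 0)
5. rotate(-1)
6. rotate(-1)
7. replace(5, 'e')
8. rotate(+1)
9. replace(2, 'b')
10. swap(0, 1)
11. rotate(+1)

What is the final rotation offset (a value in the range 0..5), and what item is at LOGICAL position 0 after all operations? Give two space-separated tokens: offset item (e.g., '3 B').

Answer: 1 B

Derivation:
After op 1 (swap(0, 2)): offset=0, physical=[C,B,A,D,E,F], logical=[C,B,A,D,E,F]
After op 2 (rotate(+1)): offset=1, physical=[C,B,A,D,E,F], logical=[B,A,D,E,F,C]
After op 3 (replace(3, 'n')): offset=1, physical=[C,B,A,D,n,F], logical=[B,A,D,n,F,C]
After op 4 (swap(5, 0)): offset=1, physical=[B,C,A,D,n,F], logical=[C,A,D,n,F,B]
After op 5 (rotate(-1)): offset=0, physical=[B,C,A,D,n,F], logical=[B,C,A,D,n,F]
After op 6 (rotate(-1)): offset=5, physical=[B,C,A,D,n,F], logical=[F,B,C,A,D,n]
After op 7 (replace(5, 'e')): offset=5, physical=[B,C,A,D,e,F], logical=[F,B,C,A,D,e]
After op 8 (rotate(+1)): offset=0, physical=[B,C,A,D,e,F], logical=[B,C,A,D,e,F]
After op 9 (replace(2, 'b')): offset=0, physical=[B,C,b,D,e,F], logical=[B,C,b,D,e,F]
After op 10 (swap(0, 1)): offset=0, physical=[C,B,b,D,e,F], logical=[C,B,b,D,e,F]
After op 11 (rotate(+1)): offset=1, physical=[C,B,b,D,e,F], logical=[B,b,D,e,F,C]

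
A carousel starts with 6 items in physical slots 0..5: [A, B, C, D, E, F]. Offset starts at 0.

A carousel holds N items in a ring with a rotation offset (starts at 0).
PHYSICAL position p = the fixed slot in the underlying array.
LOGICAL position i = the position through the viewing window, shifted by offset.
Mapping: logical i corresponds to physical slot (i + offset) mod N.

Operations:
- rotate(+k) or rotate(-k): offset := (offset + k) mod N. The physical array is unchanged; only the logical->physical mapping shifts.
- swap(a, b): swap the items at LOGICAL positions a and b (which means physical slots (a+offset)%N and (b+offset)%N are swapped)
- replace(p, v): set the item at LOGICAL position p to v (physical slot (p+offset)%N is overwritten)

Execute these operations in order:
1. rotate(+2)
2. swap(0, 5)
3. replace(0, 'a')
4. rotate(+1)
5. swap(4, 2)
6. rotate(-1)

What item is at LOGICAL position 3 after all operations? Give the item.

Answer: C

Derivation:
After op 1 (rotate(+2)): offset=2, physical=[A,B,C,D,E,F], logical=[C,D,E,F,A,B]
After op 2 (swap(0, 5)): offset=2, physical=[A,C,B,D,E,F], logical=[B,D,E,F,A,C]
After op 3 (replace(0, 'a')): offset=2, physical=[A,C,a,D,E,F], logical=[a,D,E,F,A,C]
After op 4 (rotate(+1)): offset=3, physical=[A,C,a,D,E,F], logical=[D,E,F,A,C,a]
After op 5 (swap(4, 2)): offset=3, physical=[A,F,a,D,E,C], logical=[D,E,C,A,F,a]
After op 6 (rotate(-1)): offset=2, physical=[A,F,a,D,E,C], logical=[a,D,E,C,A,F]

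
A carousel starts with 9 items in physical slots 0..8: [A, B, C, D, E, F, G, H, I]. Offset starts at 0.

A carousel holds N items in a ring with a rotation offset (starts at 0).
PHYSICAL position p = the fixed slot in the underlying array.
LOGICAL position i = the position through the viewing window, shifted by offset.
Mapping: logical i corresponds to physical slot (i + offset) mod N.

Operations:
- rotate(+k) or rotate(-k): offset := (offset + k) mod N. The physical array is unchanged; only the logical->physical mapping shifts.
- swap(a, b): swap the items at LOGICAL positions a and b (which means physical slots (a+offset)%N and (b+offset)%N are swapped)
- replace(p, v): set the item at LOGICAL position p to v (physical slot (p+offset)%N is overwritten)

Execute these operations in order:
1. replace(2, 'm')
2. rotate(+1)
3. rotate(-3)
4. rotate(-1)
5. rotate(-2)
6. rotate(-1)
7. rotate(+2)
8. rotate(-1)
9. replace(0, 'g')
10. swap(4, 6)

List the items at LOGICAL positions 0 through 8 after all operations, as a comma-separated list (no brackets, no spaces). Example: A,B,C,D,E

After op 1 (replace(2, 'm')): offset=0, physical=[A,B,m,D,E,F,G,H,I], logical=[A,B,m,D,E,F,G,H,I]
After op 2 (rotate(+1)): offset=1, physical=[A,B,m,D,E,F,G,H,I], logical=[B,m,D,E,F,G,H,I,A]
After op 3 (rotate(-3)): offset=7, physical=[A,B,m,D,E,F,G,H,I], logical=[H,I,A,B,m,D,E,F,G]
After op 4 (rotate(-1)): offset=6, physical=[A,B,m,D,E,F,G,H,I], logical=[G,H,I,A,B,m,D,E,F]
After op 5 (rotate(-2)): offset=4, physical=[A,B,m,D,E,F,G,H,I], logical=[E,F,G,H,I,A,B,m,D]
After op 6 (rotate(-1)): offset=3, physical=[A,B,m,D,E,F,G,H,I], logical=[D,E,F,G,H,I,A,B,m]
After op 7 (rotate(+2)): offset=5, physical=[A,B,m,D,E,F,G,H,I], logical=[F,G,H,I,A,B,m,D,E]
After op 8 (rotate(-1)): offset=4, physical=[A,B,m,D,E,F,G,H,I], logical=[E,F,G,H,I,A,B,m,D]
After op 9 (replace(0, 'g')): offset=4, physical=[A,B,m,D,g,F,G,H,I], logical=[g,F,G,H,I,A,B,m,D]
After op 10 (swap(4, 6)): offset=4, physical=[A,I,m,D,g,F,G,H,B], logical=[g,F,G,H,B,A,I,m,D]

Answer: g,F,G,H,B,A,I,m,D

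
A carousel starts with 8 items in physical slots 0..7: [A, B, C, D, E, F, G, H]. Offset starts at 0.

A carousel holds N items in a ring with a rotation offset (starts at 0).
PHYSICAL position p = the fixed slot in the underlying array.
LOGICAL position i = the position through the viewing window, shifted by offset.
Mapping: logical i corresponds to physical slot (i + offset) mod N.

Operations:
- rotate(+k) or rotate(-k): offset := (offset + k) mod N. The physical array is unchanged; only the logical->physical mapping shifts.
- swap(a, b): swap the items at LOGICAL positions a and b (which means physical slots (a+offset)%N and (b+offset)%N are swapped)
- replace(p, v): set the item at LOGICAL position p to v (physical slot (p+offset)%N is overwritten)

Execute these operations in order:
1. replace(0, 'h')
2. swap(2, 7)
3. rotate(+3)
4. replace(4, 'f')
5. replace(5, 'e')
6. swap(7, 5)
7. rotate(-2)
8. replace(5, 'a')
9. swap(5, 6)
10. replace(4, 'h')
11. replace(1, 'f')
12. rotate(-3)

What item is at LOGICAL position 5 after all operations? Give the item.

Answer: D

Derivation:
After op 1 (replace(0, 'h')): offset=0, physical=[h,B,C,D,E,F,G,H], logical=[h,B,C,D,E,F,G,H]
After op 2 (swap(2, 7)): offset=0, physical=[h,B,H,D,E,F,G,C], logical=[h,B,H,D,E,F,G,C]
After op 3 (rotate(+3)): offset=3, physical=[h,B,H,D,E,F,G,C], logical=[D,E,F,G,C,h,B,H]
After op 4 (replace(4, 'f')): offset=3, physical=[h,B,H,D,E,F,G,f], logical=[D,E,F,G,f,h,B,H]
After op 5 (replace(5, 'e')): offset=3, physical=[e,B,H,D,E,F,G,f], logical=[D,E,F,G,f,e,B,H]
After op 6 (swap(7, 5)): offset=3, physical=[H,B,e,D,E,F,G,f], logical=[D,E,F,G,f,H,B,e]
After op 7 (rotate(-2)): offset=1, physical=[H,B,e,D,E,F,G,f], logical=[B,e,D,E,F,G,f,H]
After op 8 (replace(5, 'a')): offset=1, physical=[H,B,e,D,E,F,a,f], logical=[B,e,D,E,F,a,f,H]
After op 9 (swap(5, 6)): offset=1, physical=[H,B,e,D,E,F,f,a], logical=[B,e,D,E,F,f,a,H]
After op 10 (replace(4, 'h')): offset=1, physical=[H,B,e,D,E,h,f,a], logical=[B,e,D,E,h,f,a,H]
After op 11 (replace(1, 'f')): offset=1, physical=[H,B,f,D,E,h,f,a], logical=[B,f,D,E,h,f,a,H]
After op 12 (rotate(-3)): offset=6, physical=[H,B,f,D,E,h,f,a], logical=[f,a,H,B,f,D,E,h]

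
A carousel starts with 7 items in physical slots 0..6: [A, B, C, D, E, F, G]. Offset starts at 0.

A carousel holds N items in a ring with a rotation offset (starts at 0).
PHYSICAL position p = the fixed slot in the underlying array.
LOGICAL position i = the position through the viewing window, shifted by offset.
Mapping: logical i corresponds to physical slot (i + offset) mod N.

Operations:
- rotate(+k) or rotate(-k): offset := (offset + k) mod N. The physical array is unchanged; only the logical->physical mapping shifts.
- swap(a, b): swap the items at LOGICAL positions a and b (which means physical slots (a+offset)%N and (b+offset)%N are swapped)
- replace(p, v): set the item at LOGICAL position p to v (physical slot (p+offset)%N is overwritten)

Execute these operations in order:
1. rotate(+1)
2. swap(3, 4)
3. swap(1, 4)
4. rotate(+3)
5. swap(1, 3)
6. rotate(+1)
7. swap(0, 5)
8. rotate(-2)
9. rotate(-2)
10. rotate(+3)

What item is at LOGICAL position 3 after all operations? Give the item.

After op 1 (rotate(+1)): offset=1, physical=[A,B,C,D,E,F,G], logical=[B,C,D,E,F,G,A]
After op 2 (swap(3, 4)): offset=1, physical=[A,B,C,D,F,E,G], logical=[B,C,D,F,E,G,A]
After op 3 (swap(1, 4)): offset=1, physical=[A,B,E,D,F,C,G], logical=[B,E,D,F,C,G,A]
After op 4 (rotate(+3)): offset=4, physical=[A,B,E,D,F,C,G], logical=[F,C,G,A,B,E,D]
After op 5 (swap(1, 3)): offset=4, physical=[C,B,E,D,F,A,G], logical=[F,A,G,C,B,E,D]
After op 6 (rotate(+1)): offset=5, physical=[C,B,E,D,F,A,G], logical=[A,G,C,B,E,D,F]
After op 7 (swap(0, 5)): offset=5, physical=[C,B,E,A,F,D,G], logical=[D,G,C,B,E,A,F]
After op 8 (rotate(-2)): offset=3, physical=[C,B,E,A,F,D,G], logical=[A,F,D,G,C,B,E]
After op 9 (rotate(-2)): offset=1, physical=[C,B,E,A,F,D,G], logical=[B,E,A,F,D,G,C]
After op 10 (rotate(+3)): offset=4, physical=[C,B,E,A,F,D,G], logical=[F,D,G,C,B,E,A]

Answer: C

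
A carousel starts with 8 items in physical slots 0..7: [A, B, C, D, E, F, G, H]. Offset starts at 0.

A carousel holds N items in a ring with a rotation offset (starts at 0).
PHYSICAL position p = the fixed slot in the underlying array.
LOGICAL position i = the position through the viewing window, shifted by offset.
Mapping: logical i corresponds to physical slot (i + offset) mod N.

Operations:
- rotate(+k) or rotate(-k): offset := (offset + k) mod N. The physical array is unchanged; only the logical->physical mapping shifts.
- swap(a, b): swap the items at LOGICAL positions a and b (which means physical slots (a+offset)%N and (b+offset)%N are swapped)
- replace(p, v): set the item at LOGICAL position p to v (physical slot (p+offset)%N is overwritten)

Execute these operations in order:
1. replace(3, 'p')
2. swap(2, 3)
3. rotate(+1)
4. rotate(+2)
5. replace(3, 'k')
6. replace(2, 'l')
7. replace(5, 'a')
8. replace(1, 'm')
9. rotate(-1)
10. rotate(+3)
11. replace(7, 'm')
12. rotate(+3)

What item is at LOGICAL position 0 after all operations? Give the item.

Answer: a

Derivation:
After op 1 (replace(3, 'p')): offset=0, physical=[A,B,C,p,E,F,G,H], logical=[A,B,C,p,E,F,G,H]
After op 2 (swap(2, 3)): offset=0, physical=[A,B,p,C,E,F,G,H], logical=[A,B,p,C,E,F,G,H]
After op 3 (rotate(+1)): offset=1, physical=[A,B,p,C,E,F,G,H], logical=[B,p,C,E,F,G,H,A]
After op 4 (rotate(+2)): offset=3, physical=[A,B,p,C,E,F,G,H], logical=[C,E,F,G,H,A,B,p]
After op 5 (replace(3, 'k')): offset=3, physical=[A,B,p,C,E,F,k,H], logical=[C,E,F,k,H,A,B,p]
After op 6 (replace(2, 'l')): offset=3, physical=[A,B,p,C,E,l,k,H], logical=[C,E,l,k,H,A,B,p]
After op 7 (replace(5, 'a')): offset=3, physical=[a,B,p,C,E,l,k,H], logical=[C,E,l,k,H,a,B,p]
After op 8 (replace(1, 'm')): offset=3, physical=[a,B,p,C,m,l,k,H], logical=[C,m,l,k,H,a,B,p]
After op 9 (rotate(-1)): offset=2, physical=[a,B,p,C,m,l,k,H], logical=[p,C,m,l,k,H,a,B]
After op 10 (rotate(+3)): offset=5, physical=[a,B,p,C,m,l,k,H], logical=[l,k,H,a,B,p,C,m]
After op 11 (replace(7, 'm')): offset=5, physical=[a,B,p,C,m,l,k,H], logical=[l,k,H,a,B,p,C,m]
After op 12 (rotate(+3)): offset=0, physical=[a,B,p,C,m,l,k,H], logical=[a,B,p,C,m,l,k,H]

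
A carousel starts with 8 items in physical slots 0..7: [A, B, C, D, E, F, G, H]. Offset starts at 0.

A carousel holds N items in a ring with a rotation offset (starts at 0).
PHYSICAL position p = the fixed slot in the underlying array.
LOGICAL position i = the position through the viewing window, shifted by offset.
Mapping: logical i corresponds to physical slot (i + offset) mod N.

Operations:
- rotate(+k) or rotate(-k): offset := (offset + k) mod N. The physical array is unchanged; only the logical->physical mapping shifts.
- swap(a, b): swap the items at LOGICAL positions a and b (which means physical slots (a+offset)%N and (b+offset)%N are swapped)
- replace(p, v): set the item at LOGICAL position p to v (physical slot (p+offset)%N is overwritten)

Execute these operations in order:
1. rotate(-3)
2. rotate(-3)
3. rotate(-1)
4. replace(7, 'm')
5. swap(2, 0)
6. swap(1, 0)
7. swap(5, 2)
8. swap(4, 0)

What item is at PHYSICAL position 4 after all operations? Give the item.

Answer: E

Derivation:
After op 1 (rotate(-3)): offset=5, physical=[A,B,C,D,E,F,G,H], logical=[F,G,H,A,B,C,D,E]
After op 2 (rotate(-3)): offset=2, physical=[A,B,C,D,E,F,G,H], logical=[C,D,E,F,G,H,A,B]
After op 3 (rotate(-1)): offset=1, physical=[A,B,C,D,E,F,G,H], logical=[B,C,D,E,F,G,H,A]
After op 4 (replace(7, 'm')): offset=1, physical=[m,B,C,D,E,F,G,H], logical=[B,C,D,E,F,G,H,m]
After op 5 (swap(2, 0)): offset=1, physical=[m,D,C,B,E,F,G,H], logical=[D,C,B,E,F,G,H,m]
After op 6 (swap(1, 0)): offset=1, physical=[m,C,D,B,E,F,G,H], logical=[C,D,B,E,F,G,H,m]
After op 7 (swap(5, 2)): offset=1, physical=[m,C,D,G,E,F,B,H], logical=[C,D,G,E,F,B,H,m]
After op 8 (swap(4, 0)): offset=1, physical=[m,F,D,G,E,C,B,H], logical=[F,D,G,E,C,B,H,m]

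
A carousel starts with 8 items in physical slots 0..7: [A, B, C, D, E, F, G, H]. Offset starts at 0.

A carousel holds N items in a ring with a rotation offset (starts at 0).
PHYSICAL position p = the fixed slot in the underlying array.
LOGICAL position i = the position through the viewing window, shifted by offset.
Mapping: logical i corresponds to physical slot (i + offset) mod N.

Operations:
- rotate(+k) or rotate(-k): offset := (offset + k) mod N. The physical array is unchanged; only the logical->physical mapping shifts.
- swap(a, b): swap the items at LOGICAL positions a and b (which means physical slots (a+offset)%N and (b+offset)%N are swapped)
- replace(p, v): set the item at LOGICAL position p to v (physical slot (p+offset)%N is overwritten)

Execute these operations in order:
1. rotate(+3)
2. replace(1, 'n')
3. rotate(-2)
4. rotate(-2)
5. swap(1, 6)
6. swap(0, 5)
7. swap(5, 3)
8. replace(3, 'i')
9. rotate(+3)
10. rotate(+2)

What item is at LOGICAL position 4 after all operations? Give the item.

Answer: F

Derivation:
After op 1 (rotate(+3)): offset=3, physical=[A,B,C,D,E,F,G,H], logical=[D,E,F,G,H,A,B,C]
After op 2 (replace(1, 'n')): offset=3, physical=[A,B,C,D,n,F,G,H], logical=[D,n,F,G,H,A,B,C]
After op 3 (rotate(-2)): offset=1, physical=[A,B,C,D,n,F,G,H], logical=[B,C,D,n,F,G,H,A]
After op 4 (rotate(-2)): offset=7, physical=[A,B,C,D,n,F,G,H], logical=[H,A,B,C,D,n,F,G]
After op 5 (swap(1, 6)): offset=7, physical=[F,B,C,D,n,A,G,H], logical=[H,F,B,C,D,n,A,G]
After op 6 (swap(0, 5)): offset=7, physical=[F,B,C,D,H,A,G,n], logical=[n,F,B,C,D,H,A,G]
After op 7 (swap(5, 3)): offset=7, physical=[F,B,H,D,C,A,G,n], logical=[n,F,B,H,D,C,A,G]
After op 8 (replace(3, 'i')): offset=7, physical=[F,B,i,D,C,A,G,n], logical=[n,F,B,i,D,C,A,G]
After op 9 (rotate(+3)): offset=2, physical=[F,B,i,D,C,A,G,n], logical=[i,D,C,A,G,n,F,B]
After op 10 (rotate(+2)): offset=4, physical=[F,B,i,D,C,A,G,n], logical=[C,A,G,n,F,B,i,D]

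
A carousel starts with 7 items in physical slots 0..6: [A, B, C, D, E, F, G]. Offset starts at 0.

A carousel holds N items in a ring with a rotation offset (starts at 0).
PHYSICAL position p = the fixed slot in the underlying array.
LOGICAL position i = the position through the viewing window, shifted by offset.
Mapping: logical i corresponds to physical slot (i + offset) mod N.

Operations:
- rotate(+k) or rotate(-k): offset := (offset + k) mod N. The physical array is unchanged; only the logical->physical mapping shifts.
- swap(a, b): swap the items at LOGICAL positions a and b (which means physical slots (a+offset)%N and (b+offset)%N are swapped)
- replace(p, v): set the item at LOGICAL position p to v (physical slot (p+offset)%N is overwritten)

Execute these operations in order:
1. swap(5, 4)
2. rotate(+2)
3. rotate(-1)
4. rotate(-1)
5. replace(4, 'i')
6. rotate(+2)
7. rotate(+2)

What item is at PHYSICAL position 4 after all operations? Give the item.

After op 1 (swap(5, 4)): offset=0, physical=[A,B,C,D,F,E,G], logical=[A,B,C,D,F,E,G]
After op 2 (rotate(+2)): offset=2, physical=[A,B,C,D,F,E,G], logical=[C,D,F,E,G,A,B]
After op 3 (rotate(-1)): offset=1, physical=[A,B,C,D,F,E,G], logical=[B,C,D,F,E,G,A]
After op 4 (rotate(-1)): offset=0, physical=[A,B,C,D,F,E,G], logical=[A,B,C,D,F,E,G]
After op 5 (replace(4, 'i')): offset=0, physical=[A,B,C,D,i,E,G], logical=[A,B,C,D,i,E,G]
After op 6 (rotate(+2)): offset=2, physical=[A,B,C,D,i,E,G], logical=[C,D,i,E,G,A,B]
After op 7 (rotate(+2)): offset=4, physical=[A,B,C,D,i,E,G], logical=[i,E,G,A,B,C,D]

Answer: i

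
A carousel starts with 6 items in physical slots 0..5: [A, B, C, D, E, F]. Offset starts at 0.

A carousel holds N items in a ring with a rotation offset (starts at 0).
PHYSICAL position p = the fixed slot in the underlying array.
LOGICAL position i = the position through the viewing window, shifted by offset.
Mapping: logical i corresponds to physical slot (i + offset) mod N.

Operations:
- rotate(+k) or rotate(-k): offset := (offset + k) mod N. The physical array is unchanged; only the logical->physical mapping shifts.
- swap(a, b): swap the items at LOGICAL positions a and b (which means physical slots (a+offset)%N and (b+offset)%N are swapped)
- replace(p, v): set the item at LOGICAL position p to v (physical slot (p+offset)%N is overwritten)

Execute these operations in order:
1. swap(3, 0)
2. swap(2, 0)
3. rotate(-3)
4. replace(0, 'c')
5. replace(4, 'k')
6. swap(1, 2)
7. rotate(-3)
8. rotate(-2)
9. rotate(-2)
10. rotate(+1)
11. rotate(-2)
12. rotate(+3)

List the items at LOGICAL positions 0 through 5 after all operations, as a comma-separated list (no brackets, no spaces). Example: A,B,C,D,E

After op 1 (swap(3, 0)): offset=0, physical=[D,B,C,A,E,F], logical=[D,B,C,A,E,F]
After op 2 (swap(2, 0)): offset=0, physical=[C,B,D,A,E,F], logical=[C,B,D,A,E,F]
After op 3 (rotate(-3)): offset=3, physical=[C,B,D,A,E,F], logical=[A,E,F,C,B,D]
After op 4 (replace(0, 'c')): offset=3, physical=[C,B,D,c,E,F], logical=[c,E,F,C,B,D]
After op 5 (replace(4, 'k')): offset=3, physical=[C,k,D,c,E,F], logical=[c,E,F,C,k,D]
After op 6 (swap(1, 2)): offset=3, physical=[C,k,D,c,F,E], logical=[c,F,E,C,k,D]
After op 7 (rotate(-3)): offset=0, physical=[C,k,D,c,F,E], logical=[C,k,D,c,F,E]
After op 8 (rotate(-2)): offset=4, physical=[C,k,D,c,F,E], logical=[F,E,C,k,D,c]
After op 9 (rotate(-2)): offset=2, physical=[C,k,D,c,F,E], logical=[D,c,F,E,C,k]
After op 10 (rotate(+1)): offset=3, physical=[C,k,D,c,F,E], logical=[c,F,E,C,k,D]
After op 11 (rotate(-2)): offset=1, physical=[C,k,D,c,F,E], logical=[k,D,c,F,E,C]
After op 12 (rotate(+3)): offset=4, physical=[C,k,D,c,F,E], logical=[F,E,C,k,D,c]

Answer: F,E,C,k,D,c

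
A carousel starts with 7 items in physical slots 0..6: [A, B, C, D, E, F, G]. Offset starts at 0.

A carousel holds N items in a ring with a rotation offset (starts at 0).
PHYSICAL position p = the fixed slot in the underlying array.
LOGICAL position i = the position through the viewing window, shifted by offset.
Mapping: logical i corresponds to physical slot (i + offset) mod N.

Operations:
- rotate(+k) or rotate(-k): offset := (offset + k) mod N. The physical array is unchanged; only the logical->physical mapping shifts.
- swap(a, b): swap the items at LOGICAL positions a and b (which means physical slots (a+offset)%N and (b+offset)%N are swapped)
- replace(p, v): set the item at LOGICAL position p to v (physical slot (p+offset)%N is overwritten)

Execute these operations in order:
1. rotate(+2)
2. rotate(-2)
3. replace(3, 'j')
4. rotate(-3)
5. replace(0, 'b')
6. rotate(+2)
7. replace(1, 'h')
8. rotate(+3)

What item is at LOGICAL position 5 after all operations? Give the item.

Answer: h

Derivation:
After op 1 (rotate(+2)): offset=2, physical=[A,B,C,D,E,F,G], logical=[C,D,E,F,G,A,B]
After op 2 (rotate(-2)): offset=0, physical=[A,B,C,D,E,F,G], logical=[A,B,C,D,E,F,G]
After op 3 (replace(3, 'j')): offset=0, physical=[A,B,C,j,E,F,G], logical=[A,B,C,j,E,F,G]
After op 4 (rotate(-3)): offset=4, physical=[A,B,C,j,E,F,G], logical=[E,F,G,A,B,C,j]
After op 5 (replace(0, 'b')): offset=4, physical=[A,B,C,j,b,F,G], logical=[b,F,G,A,B,C,j]
After op 6 (rotate(+2)): offset=6, physical=[A,B,C,j,b,F,G], logical=[G,A,B,C,j,b,F]
After op 7 (replace(1, 'h')): offset=6, physical=[h,B,C,j,b,F,G], logical=[G,h,B,C,j,b,F]
After op 8 (rotate(+3)): offset=2, physical=[h,B,C,j,b,F,G], logical=[C,j,b,F,G,h,B]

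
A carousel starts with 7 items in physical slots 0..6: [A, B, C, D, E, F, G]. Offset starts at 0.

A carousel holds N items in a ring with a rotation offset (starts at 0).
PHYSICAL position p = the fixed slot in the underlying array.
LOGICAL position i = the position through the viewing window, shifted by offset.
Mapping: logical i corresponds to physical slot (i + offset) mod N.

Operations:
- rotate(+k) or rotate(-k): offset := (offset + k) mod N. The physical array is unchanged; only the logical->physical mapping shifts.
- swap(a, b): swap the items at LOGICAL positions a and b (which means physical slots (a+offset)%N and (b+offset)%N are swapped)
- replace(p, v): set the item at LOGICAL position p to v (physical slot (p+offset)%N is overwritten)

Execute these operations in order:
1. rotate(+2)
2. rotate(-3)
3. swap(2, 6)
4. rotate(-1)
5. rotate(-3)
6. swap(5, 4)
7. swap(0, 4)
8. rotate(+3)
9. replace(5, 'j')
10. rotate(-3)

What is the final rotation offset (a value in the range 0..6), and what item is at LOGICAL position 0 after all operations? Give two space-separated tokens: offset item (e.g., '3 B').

After op 1 (rotate(+2)): offset=2, physical=[A,B,C,D,E,F,G], logical=[C,D,E,F,G,A,B]
After op 2 (rotate(-3)): offset=6, physical=[A,B,C,D,E,F,G], logical=[G,A,B,C,D,E,F]
After op 3 (swap(2, 6)): offset=6, physical=[A,F,C,D,E,B,G], logical=[G,A,F,C,D,E,B]
After op 4 (rotate(-1)): offset=5, physical=[A,F,C,D,E,B,G], logical=[B,G,A,F,C,D,E]
After op 5 (rotate(-3)): offset=2, physical=[A,F,C,D,E,B,G], logical=[C,D,E,B,G,A,F]
After op 6 (swap(5, 4)): offset=2, physical=[G,F,C,D,E,B,A], logical=[C,D,E,B,A,G,F]
After op 7 (swap(0, 4)): offset=2, physical=[G,F,A,D,E,B,C], logical=[A,D,E,B,C,G,F]
After op 8 (rotate(+3)): offset=5, physical=[G,F,A,D,E,B,C], logical=[B,C,G,F,A,D,E]
After op 9 (replace(5, 'j')): offset=5, physical=[G,F,A,j,E,B,C], logical=[B,C,G,F,A,j,E]
After op 10 (rotate(-3)): offset=2, physical=[G,F,A,j,E,B,C], logical=[A,j,E,B,C,G,F]

Answer: 2 A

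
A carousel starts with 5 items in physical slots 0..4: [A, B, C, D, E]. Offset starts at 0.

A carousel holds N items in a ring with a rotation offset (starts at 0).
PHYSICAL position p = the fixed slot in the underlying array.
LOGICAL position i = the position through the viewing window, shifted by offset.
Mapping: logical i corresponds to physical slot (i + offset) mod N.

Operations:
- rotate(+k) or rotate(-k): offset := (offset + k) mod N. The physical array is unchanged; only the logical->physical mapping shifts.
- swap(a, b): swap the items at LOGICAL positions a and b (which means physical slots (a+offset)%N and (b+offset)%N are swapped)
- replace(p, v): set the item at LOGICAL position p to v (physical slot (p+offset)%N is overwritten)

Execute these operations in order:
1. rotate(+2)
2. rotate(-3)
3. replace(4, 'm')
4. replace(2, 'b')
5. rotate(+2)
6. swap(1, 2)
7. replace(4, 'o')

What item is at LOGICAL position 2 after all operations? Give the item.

Answer: C

Derivation:
After op 1 (rotate(+2)): offset=2, physical=[A,B,C,D,E], logical=[C,D,E,A,B]
After op 2 (rotate(-3)): offset=4, physical=[A,B,C,D,E], logical=[E,A,B,C,D]
After op 3 (replace(4, 'm')): offset=4, physical=[A,B,C,m,E], logical=[E,A,B,C,m]
After op 4 (replace(2, 'b')): offset=4, physical=[A,b,C,m,E], logical=[E,A,b,C,m]
After op 5 (rotate(+2)): offset=1, physical=[A,b,C,m,E], logical=[b,C,m,E,A]
After op 6 (swap(1, 2)): offset=1, physical=[A,b,m,C,E], logical=[b,m,C,E,A]
After op 7 (replace(4, 'o')): offset=1, physical=[o,b,m,C,E], logical=[b,m,C,E,o]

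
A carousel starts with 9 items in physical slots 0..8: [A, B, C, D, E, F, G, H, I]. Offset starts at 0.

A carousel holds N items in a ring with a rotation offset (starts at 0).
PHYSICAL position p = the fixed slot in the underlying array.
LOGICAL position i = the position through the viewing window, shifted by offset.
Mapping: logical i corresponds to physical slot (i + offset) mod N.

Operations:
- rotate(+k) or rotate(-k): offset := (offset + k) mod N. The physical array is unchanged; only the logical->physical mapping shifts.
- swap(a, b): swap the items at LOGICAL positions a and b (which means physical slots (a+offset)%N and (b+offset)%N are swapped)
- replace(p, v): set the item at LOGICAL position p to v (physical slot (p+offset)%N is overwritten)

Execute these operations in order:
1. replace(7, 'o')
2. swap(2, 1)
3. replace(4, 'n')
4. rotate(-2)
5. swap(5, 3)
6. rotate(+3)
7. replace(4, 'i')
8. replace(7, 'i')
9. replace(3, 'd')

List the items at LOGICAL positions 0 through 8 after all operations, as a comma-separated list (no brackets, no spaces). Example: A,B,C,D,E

After op 1 (replace(7, 'o')): offset=0, physical=[A,B,C,D,E,F,G,o,I], logical=[A,B,C,D,E,F,G,o,I]
After op 2 (swap(2, 1)): offset=0, physical=[A,C,B,D,E,F,G,o,I], logical=[A,C,B,D,E,F,G,o,I]
After op 3 (replace(4, 'n')): offset=0, physical=[A,C,B,D,n,F,G,o,I], logical=[A,C,B,D,n,F,G,o,I]
After op 4 (rotate(-2)): offset=7, physical=[A,C,B,D,n,F,G,o,I], logical=[o,I,A,C,B,D,n,F,G]
After op 5 (swap(5, 3)): offset=7, physical=[A,D,B,C,n,F,G,o,I], logical=[o,I,A,D,B,C,n,F,G]
After op 6 (rotate(+3)): offset=1, physical=[A,D,B,C,n,F,G,o,I], logical=[D,B,C,n,F,G,o,I,A]
After op 7 (replace(4, 'i')): offset=1, physical=[A,D,B,C,n,i,G,o,I], logical=[D,B,C,n,i,G,o,I,A]
After op 8 (replace(7, 'i')): offset=1, physical=[A,D,B,C,n,i,G,o,i], logical=[D,B,C,n,i,G,o,i,A]
After op 9 (replace(3, 'd')): offset=1, physical=[A,D,B,C,d,i,G,o,i], logical=[D,B,C,d,i,G,o,i,A]

Answer: D,B,C,d,i,G,o,i,A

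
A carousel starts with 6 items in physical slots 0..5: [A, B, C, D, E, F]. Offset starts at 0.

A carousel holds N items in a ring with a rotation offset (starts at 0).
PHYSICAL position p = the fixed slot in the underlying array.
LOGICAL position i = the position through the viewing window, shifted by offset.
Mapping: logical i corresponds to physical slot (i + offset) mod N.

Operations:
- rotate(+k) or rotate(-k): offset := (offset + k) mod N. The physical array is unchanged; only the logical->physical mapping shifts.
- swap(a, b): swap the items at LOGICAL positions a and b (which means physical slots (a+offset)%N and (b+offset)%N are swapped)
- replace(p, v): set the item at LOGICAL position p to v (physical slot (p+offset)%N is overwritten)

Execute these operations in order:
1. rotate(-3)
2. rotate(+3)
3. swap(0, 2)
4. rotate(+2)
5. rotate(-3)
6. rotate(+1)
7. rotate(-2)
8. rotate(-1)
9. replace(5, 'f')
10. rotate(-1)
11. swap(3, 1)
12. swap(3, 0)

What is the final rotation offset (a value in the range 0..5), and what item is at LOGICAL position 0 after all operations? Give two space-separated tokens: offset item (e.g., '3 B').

Answer: 2 D

Derivation:
After op 1 (rotate(-3)): offset=3, physical=[A,B,C,D,E,F], logical=[D,E,F,A,B,C]
After op 2 (rotate(+3)): offset=0, physical=[A,B,C,D,E,F], logical=[A,B,C,D,E,F]
After op 3 (swap(0, 2)): offset=0, physical=[C,B,A,D,E,F], logical=[C,B,A,D,E,F]
After op 4 (rotate(+2)): offset=2, physical=[C,B,A,D,E,F], logical=[A,D,E,F,C,B]
After op 5 (rotate(-3)): offset=5, physical=[C,B,A,D,E,F], logical=[F,C,B,A,D,E]
After op 6 (rotate(+1)): offset=0, physical=[C,B,A,D,E,F], logical=[C,B,A,D,E,F]
After op 7 (rotate(-2)): offset=4, physical=[C,B,A,D,E,F], logical=[E,F,C,B,A,D]
After op 8 (rotate(-1)): offset=3, physical=[C,B,A,D,E,F], logical=[D,E,F,C,B,A]
After op 9 (replace(5, 'f')): offset=3, physical=[C,B,f,D,E,F], logical=[D,E,F,C,B,f]
After op 10 (rotate(-1)): offset=2, physical=[C,B,f,D,E,F], logical=[f,D,E,F,C,B]
After op 11 (swap(3, 1)): offset=2, physical=[C,B,f,F,E,D], logical=[f,F,E,D,C,B]
After op 12 (swap(3, 0)): offset=2, physical=[C,B,D,F,E,f], logical=[D,F,E,f,C,B]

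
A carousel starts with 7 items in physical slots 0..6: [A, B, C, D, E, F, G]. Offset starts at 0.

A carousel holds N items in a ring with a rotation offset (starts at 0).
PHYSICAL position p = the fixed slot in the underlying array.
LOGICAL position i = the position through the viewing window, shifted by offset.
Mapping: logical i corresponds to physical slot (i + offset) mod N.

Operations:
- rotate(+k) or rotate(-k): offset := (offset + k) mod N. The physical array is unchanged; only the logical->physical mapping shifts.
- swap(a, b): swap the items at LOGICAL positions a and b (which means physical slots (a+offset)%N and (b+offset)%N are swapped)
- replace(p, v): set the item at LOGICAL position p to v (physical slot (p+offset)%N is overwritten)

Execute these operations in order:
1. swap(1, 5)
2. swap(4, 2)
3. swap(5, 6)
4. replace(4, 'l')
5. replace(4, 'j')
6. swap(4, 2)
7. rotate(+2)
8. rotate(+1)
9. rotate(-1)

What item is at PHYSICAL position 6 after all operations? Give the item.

After op 1 (swap(1, 5)): offset=0, physical=[A,F,C,D,E,B,G], logical=[A,F,C,D,E,B,G]
After op 2 (swap(4, 2)): offset=0, physical=[A,F,E,D,C,B,G], logical=[A,F,E,D,C,B,G]
After op 3 (swap(5, 6)): offset=0, physical=[A,F,E,D,C,G,B], logical=[A,F,E,D,C,G,B]
After op 4 (replace(4, 'l')): offset=0, physical=[A,F,E,D,l,G,B], logical=[A,F,E,D,l,G,B]
After op 5 (replace(4, 'j')): offset=0, physical=[A,F,E,D,j,G,B], logical=[A,F,E,D,j,G,B]
After op 6 (swap(4, 2)): offset=0, physical=[A,F,j,D,E,G,B], logical=[A,F,j,D,E,G,B]
After op 7 (rotate(+2)): offset=2, physical=[A,F,j,D,E,G,B], logical=[j,D,E,G,B,A,F]
After op 8 (rotate(+1)): offset=3, physical=[A,F,j,D,E,G,B], logical=[D,E,G,B,A,F,j]
After op 9 (rotate(-1)): offset=2, physical=[A,F,j,D,E,G,B], logical=[j,D,E,G,B,A,F]

Answer: B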